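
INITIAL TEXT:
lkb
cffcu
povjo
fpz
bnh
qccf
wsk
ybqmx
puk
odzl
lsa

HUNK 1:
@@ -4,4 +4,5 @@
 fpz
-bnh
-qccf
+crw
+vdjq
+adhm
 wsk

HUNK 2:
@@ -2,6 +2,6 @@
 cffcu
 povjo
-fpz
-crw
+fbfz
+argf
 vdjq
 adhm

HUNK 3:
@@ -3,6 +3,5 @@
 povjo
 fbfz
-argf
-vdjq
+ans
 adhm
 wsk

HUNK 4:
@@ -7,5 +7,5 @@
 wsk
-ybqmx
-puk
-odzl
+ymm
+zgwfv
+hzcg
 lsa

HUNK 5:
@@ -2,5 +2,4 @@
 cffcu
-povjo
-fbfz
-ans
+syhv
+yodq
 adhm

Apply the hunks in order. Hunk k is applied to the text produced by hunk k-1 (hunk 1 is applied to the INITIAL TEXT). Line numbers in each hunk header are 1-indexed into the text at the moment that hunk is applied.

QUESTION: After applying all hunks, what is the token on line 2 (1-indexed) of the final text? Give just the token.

Hunk 1: at line 4 remove [bnh,qccf] add [crw,vdjq,adhm] -> 12 lines: lkb cffcu povjo fpz crw vdjq adhm wsk ybqmx puk odzl lsa
Hunk 2: at line 2 remove [fpz,crw] add [fbfz,argf] -> 12 lines: lkb cffcu povjo fbfz argf vdjq adhm wsk ybqmx puk odzl lsa
Hunk 3: at line 3 remove [argf,vdjq] add [ans] -> 11 lines: lkb cffcu povjo fbfz ans adhm wsk ybqmx puk odzl lsa
Hunk 4: at line 7 remove [ybqmx,puk,odzl] add [ymm,zgwfv,hzcg] -> 11 lines: lkb cffcu povjo fbfz ans adhm wsk ymm zgwfv hzcg lsa
Hunk 5: at line 2 remove [povjo,fbfz,ans] add [syhv,yodq] -> 10 lines: lkb cffcu syhv yodq adhm wsk ymm zgwfv hzcg lsa
Final line 2: cffcu

Answer: cffcu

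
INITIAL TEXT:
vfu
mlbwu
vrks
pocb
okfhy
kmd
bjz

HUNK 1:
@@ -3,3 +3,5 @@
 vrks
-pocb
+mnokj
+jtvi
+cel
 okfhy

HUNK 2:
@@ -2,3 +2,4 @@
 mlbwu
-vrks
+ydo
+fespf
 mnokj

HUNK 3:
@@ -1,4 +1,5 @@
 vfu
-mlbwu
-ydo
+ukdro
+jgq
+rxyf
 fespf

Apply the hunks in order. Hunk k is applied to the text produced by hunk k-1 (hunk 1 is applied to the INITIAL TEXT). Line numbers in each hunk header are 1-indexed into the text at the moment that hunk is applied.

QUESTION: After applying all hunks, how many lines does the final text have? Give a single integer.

Hunk 1: at line 3 remove [pocb] add [mnokj,jtvi,cel] -> 9 lines: vfu mlbwu vrks mnokj jtvi cel okfhy kmd bjz
Hunk 2: at line 2 remove [vrks] add [ydo,fespf] -> 10 lines: vfu mlbwu ydo fespf mnokj jtvi cel okfhy kmd bjz
Hunk 3: at line 1 remove [mlbwu,ydo] add [ukdro,jgq,rxyf] -> 11 lines: vfu ukdro jgq rxyf fespf mnokj jtvi cel okfhy kmd bjz
Final line count: 11

Answer: 11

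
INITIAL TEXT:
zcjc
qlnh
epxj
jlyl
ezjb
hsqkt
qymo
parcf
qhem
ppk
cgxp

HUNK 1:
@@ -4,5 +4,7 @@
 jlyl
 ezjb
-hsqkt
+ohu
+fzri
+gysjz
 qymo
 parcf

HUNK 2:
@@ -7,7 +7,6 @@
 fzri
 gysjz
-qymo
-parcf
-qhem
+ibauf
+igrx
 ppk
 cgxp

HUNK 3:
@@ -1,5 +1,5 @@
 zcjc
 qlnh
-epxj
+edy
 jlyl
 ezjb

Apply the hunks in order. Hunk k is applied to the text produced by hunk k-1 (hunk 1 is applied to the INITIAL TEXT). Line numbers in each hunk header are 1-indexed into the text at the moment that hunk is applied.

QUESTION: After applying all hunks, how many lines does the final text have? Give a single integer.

Answer: 12

Derivation:
Hunk 1: at line 4 remove [hsqkt] add [ohu,fzri,gysjz] -> 13 lines: zcjc qlnh epxj jlyl ezjb ohu fzri gysjz qymo parcf qhem ppk cgxp
Hunk 2: at line 7 remove [qymo,parcf,qhem] add [ibauf,igrx] -> 12 lines: zcjc qlnh epxj jlyl ezjb ohu fzri gysjz ibauf igrx ppk cgxp
Hunk 3: at line 1 remove [epxj] add [edy] -> 12 lines: zcjc qlnh edy jlyl ezjb ohu fzri gysjz ibauf igrx ppk cgxp
Final line count: 12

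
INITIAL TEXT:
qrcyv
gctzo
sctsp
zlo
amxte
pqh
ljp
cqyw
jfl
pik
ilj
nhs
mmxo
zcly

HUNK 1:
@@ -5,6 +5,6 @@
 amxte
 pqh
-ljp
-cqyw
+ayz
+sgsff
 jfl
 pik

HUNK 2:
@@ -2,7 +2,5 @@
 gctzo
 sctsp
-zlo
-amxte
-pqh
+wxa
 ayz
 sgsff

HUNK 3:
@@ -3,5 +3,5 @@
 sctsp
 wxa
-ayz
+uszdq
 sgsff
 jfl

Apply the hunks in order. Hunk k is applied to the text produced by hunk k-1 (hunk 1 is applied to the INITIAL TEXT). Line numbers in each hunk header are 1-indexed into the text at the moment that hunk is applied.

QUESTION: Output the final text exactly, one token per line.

Hunk 1: at line 5 remove [ljp,cqyw] add [ayz,sgsff] -> 14 lines: qrcyv gctzo sctsp zlo amxte pqh ayz sgsff jfl pik ilj nhs mmxo zcly
Hunk 2: at line 2 remove [zlo,amxte,pqh] add [wxa] -> 12 lines: qrcyv gctzo sctsp wxa ayz sgsff jfl pik ilj nhs mmxo zcly
Hunk 3: at line 3 remove [ayz] add [uszdq] -> 12 lines: qrcyv gctzo sctsp wxa uszdq sgsff jfl pik ilj nhs mmxo zcly

Answer: qrcyv
gctzo
sctsp
wxa
uszdq
sgsff
jfl
pik
ilj
nhs
mmxo
zcly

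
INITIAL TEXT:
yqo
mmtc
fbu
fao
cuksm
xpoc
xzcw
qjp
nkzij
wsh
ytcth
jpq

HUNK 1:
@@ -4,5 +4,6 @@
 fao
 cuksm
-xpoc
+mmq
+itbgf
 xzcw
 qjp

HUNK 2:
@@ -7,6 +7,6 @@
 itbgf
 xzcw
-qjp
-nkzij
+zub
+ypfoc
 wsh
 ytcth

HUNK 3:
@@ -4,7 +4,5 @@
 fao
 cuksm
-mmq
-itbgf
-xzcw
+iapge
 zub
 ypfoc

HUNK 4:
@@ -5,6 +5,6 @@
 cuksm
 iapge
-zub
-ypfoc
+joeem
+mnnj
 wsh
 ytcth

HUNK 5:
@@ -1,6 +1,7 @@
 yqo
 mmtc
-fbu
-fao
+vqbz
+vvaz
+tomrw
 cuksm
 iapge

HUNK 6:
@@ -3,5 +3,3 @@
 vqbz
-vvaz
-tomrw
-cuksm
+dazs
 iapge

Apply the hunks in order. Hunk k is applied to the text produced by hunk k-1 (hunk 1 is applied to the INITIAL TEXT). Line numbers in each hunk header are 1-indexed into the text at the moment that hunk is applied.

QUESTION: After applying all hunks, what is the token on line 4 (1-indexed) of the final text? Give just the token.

Hunk 1: at line 4 remove [xpoc] add [mmq,itbgf] -> 13 lines: yqo mmtc fbu fao cuksm mmq itbgf xzcw qjp nkzij wsh ytcth jpq
Hunk 2: at line 7 remove [qjp,nkzij] add [zub,ypfoc] -> 13 lines: yqo mmtc fbu fao cuksm mmq itbgf xzcw zub ypfoc wsh ytcth jpq
Hunk 3: at line 4 remove [mmq,itbgf,xzcw] add [iapge] -> 11 lines: yqo mmtc fbu fao cuksm iapge zub ypfoc wsh ytcth jpq
Hunk 4: at line 5 remove [zub,ypfoc] add [joeem,mnnj] -> 11 lines: yqo mmtc fbu fao cuksm iapge joeem mnnj wsh ytcth jpq
Hunk 5: at line 1 remove [fbu,fao] add [vqbz,vvaz,tomrw] -> 12 lines: yqo mmtc vqbz vvaz tomrw cuksm iapge joeem mnnj wsh ytcth jpq
Hunk 6: at line 3 remove [vvaz,tomrw,cuksm] add [dazs] -> 10 lines: yqo mmtc vqbz dazs iapge joeem mnnj wsh ytcth jpq
Final line 4: dazs

Answer: dazs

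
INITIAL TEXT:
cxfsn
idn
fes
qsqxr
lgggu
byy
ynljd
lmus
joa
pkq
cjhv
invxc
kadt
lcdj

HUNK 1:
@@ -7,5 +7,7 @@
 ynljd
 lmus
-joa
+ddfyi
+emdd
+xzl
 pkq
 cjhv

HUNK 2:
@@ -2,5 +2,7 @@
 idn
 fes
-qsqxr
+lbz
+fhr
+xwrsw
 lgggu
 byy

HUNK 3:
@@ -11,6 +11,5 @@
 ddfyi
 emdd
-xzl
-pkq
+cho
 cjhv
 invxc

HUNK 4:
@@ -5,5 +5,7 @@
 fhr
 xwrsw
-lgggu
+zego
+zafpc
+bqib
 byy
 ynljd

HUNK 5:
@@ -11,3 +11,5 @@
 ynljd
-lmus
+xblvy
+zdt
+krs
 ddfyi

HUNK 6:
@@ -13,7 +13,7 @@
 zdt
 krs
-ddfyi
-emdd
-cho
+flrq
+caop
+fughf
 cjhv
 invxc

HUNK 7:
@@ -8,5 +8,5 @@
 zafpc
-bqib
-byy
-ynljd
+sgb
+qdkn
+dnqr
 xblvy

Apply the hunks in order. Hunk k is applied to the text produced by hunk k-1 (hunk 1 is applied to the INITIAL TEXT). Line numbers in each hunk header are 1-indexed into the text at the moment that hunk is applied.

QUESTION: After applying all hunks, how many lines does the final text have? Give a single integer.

Hunk 1: at line 7 remove [joa] add [ddfyi,emdd,xzl] -> 16 lines: cxfsn idn fes qsqxr lgggu byy ynljd lmus ddfyi emdd xzl pkq cjhv invxc kadt lcdj
Hunk 2: at line 2 remove [qsqxr] add [lbz,fhr,xwrsw] -> 18 lines: cxfsn idn fes lbz fhr xwrsw lgggu byy ynljd lmus ddfyi emdd xzl pkq cjhv invxc kadt lcdj
Hunk 3: at line 11 remove [xzl,pkq] add [cho] -> 17 lines: cxfsn idn fes lbz fhr xwrsw lgggu byy ynljd lmus ddfyi emdd cho cjhv invxc kadt lcdj
Hunk 4: at line 5 remove [lgggu] add [zego,zafpc,bqib] -> 19 lines: cxfsn idn fes lbz fhr xwrsw zego zafpc bqib byy ynljd lmus ddfyi emdd cho cjhv invxc kadt lcdj
Hunk 5: at line 11 remove [lmus] add [xblvy,zdt,krs] -> 21 lines: cxfsn idn fes lbz fhr xwrsw zego zafpc bqib byy ynljd xblvy zdt krs ddfyi emdd cho cjhv invxc kadt lcdj
Hunk 6: at line 13 remove [ddfyi,emdd,cho] add [flrq,caop,fughf] -> 21 lines: cxfsn idn fes lbz fhr xwrsw zego zafpc bqib byy ynljd xblvy zdt krs flrq caop fughf cjhv invxc kadt lcdj
Hunk 7: at line 8 remove [bqib,byy,ynljd] add [sgb,qdkn,dnqr] -> 21 lines: cxfsn idn fes lbz fhr xwrsw zego zafpc sgb qdkn dnqr xblvy zdt krs flrq caop fughf cjhv invxc kadt lcdj
Final line count: 21

Answer: 21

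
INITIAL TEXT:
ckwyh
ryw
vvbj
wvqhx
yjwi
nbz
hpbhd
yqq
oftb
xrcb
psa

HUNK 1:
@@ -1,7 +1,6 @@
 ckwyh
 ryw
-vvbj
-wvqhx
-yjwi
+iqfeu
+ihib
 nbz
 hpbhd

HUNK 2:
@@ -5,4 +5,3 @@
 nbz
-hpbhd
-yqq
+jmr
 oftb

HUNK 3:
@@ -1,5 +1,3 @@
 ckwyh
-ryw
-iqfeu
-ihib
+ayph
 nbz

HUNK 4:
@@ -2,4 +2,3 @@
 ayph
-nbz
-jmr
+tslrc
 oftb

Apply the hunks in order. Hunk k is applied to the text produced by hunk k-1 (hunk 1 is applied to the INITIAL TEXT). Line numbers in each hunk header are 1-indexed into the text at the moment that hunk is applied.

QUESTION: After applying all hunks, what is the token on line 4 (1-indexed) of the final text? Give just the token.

Answer: oftb

Derivation:
Hunk 1: at line 1 remove [vvbj,wvqhx,yjwi] add [iqfeu,ihib] -> 10 lines: ckwyh ryw iqfeu ihib nbz hpbhd yqq oftb xrcb psa
Hunk 2: at line 5 remove [hpbhd,yqq] add [jmr] -> 9 lines: ckwyh ryw iqfeu ihib nbz jmr oftb xrcb psa
Hunk 3: at line 1 remove [ryw,iqfeu,ihib] add [ayph] -> 7 lines: ckwyh ayph nbz jmr oftb xrcb psa
Hunk 4: at line 2 remove [nbz,jmr] add [tslrc] -> 6 lines: ckwyh ayph tslrc oftb xrcb psa
Final line 4: oftb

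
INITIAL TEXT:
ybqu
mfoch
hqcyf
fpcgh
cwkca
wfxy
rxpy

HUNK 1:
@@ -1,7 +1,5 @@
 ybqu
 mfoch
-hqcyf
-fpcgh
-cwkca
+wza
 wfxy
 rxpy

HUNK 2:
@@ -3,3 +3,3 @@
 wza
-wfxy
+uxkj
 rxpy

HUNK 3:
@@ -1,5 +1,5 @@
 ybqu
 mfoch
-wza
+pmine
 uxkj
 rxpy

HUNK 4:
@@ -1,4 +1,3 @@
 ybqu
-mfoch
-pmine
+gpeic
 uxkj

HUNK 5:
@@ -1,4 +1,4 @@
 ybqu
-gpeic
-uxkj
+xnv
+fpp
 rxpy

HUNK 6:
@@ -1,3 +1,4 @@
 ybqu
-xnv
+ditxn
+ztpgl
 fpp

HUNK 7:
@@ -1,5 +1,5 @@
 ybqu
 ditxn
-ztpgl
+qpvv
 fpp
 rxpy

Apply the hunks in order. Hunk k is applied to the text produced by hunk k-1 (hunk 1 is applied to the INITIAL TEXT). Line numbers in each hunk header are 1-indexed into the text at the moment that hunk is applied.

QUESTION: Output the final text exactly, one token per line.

Answer: ybqu
ditxn
qpvv
fpp
rxpy

Derivation:
Hunk 1: at line 1 remove [hqcyf,fpcgh,cwkca] add [wza] -> 5 lines: ybqu mfoch wza wfxy rxpy
Hunk 2: at line 3 remove [wfxy] add [uxkj] -> 5 lines: ybqu mfoch wza uxkj rxpy
Hunk 3: at line 1 remove [wza] add [pmine] -> 5 lines: ybqu mfoch pmine uxkj rxpy
Hunk 4: at line 1 remove [mfoch,pmine] add [gpeic] -> 4 lines: ybqu gpeic uxkj rxpy
Hunk 5: at line 1 remove [gpeic,uxkj] add [xnv,fpp] -> 4 lines: ybqu xnv fpp rxpy
Hunk 6: at line 1 remove [xnv] add [ditxn,ztpgl] -> 5 lines: ybqu ditxn ztpgl fpp rxpy
Hunk 7: at line 1 remove [ztpgl] add [qpvv] -> 5 lines: ybqu ditxn qpvv fpp rxpy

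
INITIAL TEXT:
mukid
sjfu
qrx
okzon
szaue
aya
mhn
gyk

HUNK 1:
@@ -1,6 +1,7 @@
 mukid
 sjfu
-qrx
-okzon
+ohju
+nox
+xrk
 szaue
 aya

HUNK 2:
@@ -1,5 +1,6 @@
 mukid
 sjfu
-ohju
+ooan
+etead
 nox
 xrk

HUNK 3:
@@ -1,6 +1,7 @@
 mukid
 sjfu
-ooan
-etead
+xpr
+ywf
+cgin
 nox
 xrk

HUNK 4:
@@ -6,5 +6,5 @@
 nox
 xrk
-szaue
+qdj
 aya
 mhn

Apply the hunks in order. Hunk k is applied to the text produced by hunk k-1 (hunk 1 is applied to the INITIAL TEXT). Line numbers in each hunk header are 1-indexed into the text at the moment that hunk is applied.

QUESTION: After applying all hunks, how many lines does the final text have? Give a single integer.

Hunk 1: at line 1 remove [qrx,okzon] add [ohju,nox,xrk] -> 9 lines: mukid sjfu ohju nox xrk szaue aya mhn gyk
Hunk 2: at line 1 remove [ohju] add [ooan,etead] -> 10 lines: mukid sjfu ooan etead nox xrk szaue aya mhn gyk
Hunk 3: at line 1 remove [ooan,etead] add [xpr,ywf,cgin] -> 11 lines: mukid sjfu xpr ywf cgin nox xrk szaue aya mhn gyk
Hunk 4: at line 6 remove [szaue] add [qdj] -> 11 lines: mukid sjfu xpr ywf cgin nox xrk qdj aya mhn gyk
Final line count: 11

Answer: 11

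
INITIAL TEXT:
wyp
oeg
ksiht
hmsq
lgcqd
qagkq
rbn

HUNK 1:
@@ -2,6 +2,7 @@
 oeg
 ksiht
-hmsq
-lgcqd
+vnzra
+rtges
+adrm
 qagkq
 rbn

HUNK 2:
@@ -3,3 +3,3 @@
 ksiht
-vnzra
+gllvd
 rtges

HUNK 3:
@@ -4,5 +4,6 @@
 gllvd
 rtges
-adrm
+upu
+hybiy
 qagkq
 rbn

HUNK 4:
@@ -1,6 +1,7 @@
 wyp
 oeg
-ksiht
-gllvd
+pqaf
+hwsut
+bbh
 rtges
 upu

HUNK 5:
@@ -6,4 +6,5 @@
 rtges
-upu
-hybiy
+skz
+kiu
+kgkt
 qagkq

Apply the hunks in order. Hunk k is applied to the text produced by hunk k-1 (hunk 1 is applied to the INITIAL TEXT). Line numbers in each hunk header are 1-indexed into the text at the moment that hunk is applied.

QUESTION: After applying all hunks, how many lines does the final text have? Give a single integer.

Hunk 1: at line 2 remove [hmsq,lgcqd] add [vnzra,rtges,adrm] -> 8 lines: wyp oeg ksiht vnzra rtges adrm qagkq rbn
Hunk 2: at line 3 remove [vnzra] add [gllvd] -> 8 lines: wyp oeg ksiht gllvd rtges adrm qagkq rbn
Hunk 3: at line 4 remove [adrm] add [upu,hybiy] -> 9 lines: wyp oeg ksiht gllvd rtges upu hybiy qagkq rbn
Hunk 4: at line 1 remove [ksiht,gllvd] add [pqaf,hwsut,bbh] -> 10 lines: wyp oeg pqaf hwsut bbh rtges upu hybiy qagkq rbn
Hunk 5: at line 6 remove [upu,hybiy] add [skz,kiu,kgkt] -> 11 lines: wyp oeg pqaf hwsut bbh rtges skz kiu kgkt qagkq rbn
Final line count: 11

Answer: 11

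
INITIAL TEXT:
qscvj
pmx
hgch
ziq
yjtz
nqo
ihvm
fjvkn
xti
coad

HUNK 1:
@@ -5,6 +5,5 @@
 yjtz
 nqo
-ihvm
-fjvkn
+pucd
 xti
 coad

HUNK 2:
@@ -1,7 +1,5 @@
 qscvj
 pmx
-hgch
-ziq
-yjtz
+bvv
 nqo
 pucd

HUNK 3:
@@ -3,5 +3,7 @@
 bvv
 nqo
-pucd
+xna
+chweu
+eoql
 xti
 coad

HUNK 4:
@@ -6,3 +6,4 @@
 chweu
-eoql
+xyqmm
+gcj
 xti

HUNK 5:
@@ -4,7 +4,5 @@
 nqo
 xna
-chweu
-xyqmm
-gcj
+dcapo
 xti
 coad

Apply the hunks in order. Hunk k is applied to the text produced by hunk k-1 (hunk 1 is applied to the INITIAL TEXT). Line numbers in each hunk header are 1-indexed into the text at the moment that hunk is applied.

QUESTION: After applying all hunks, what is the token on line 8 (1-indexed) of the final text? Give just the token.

Answer: coad

Derivation:
Hunk 1: at line 5 remove [ihvm,fjvkn] add [pucd] -> 9 lines: qscvj pmx hgch ziq yjtz nqo pucd xti coad
Hunk 2: at line 1 remove [hgch,ziq,yjtz] add [bvv] -> 7 lines: qscvj pmx bvv nqo pucd xti coad
Hunk 3: at line 3 remove [pucd] add [xna,chweu,eoql] -> 9 lines: qscvj pmx bvv nqo xna chweu eoql xti coad
Hunk 4: at line 6 remove [eoql] add [xyqmm,gcj] -> 10 lines: qscvj pmx bvv nqo xna chweu xyqmm gcj xti coad
Hunk 5: at line 4 remove [chweu,xyqmm,gcj] add [dcapo] -> 8 lines: qscvj pmx bvv nqo xna dcapo xti coad
Final line 8: coad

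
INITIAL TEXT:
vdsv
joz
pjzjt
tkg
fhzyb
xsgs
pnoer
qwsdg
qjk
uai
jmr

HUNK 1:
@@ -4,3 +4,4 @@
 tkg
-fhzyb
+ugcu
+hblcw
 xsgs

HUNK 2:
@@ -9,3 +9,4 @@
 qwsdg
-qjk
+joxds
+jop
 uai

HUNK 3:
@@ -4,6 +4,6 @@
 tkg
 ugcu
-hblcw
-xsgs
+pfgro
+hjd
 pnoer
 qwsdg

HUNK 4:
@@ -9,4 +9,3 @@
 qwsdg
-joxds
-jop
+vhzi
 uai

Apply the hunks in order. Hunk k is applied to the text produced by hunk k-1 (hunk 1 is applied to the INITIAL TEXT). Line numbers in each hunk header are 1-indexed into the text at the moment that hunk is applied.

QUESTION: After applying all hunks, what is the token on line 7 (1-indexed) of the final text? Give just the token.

Answer: hjd

Derivation:
Hunk 1: at line 4 remove [fhzyb] add [ugcu,hblcw] -> 12 lines: vdsv joz pjzjt tkg ugcu hblcw xsgs pnoer qwsdg qjk uai jmr
Hunk 2: at line 9 remove [qjk] add [joxds,jop] -> 13 lines: vdsv joz pjzjt tkg ugcu hblcw xsgs pnoer qwsdg joxds jop uai jmr
Hunk 3: at line 4 remove [hblcw,xsgs] add [pfgro,hjd] -> 13 lines: vdsv joz pjzjt tkg ugcu pfgro hjd pnoer qwsdg joxds jop uai jmr
Hunk 4: at line 9 remove [joxds,jop] add [vhzi] -> 12 lines: vdsv joz pjzjt tkg ugcu pfgro hjd pnoer qwsdg vhzi uai jmr
Final line 7: hjd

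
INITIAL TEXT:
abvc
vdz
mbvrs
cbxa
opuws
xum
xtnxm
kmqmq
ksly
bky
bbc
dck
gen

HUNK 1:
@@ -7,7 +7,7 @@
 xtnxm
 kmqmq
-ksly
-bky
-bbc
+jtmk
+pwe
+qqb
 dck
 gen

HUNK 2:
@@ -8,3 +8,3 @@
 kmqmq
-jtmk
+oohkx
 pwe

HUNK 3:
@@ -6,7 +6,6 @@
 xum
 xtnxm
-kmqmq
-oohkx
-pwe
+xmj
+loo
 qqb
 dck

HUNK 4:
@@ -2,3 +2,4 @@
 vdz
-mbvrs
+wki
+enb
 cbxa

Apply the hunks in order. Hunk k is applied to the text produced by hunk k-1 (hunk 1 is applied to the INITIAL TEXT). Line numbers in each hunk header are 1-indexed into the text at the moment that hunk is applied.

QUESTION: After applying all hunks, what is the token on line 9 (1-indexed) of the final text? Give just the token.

Answer: xmj

Derivation:
Hunk 1: at line 7 remove [ksly,bky,bbc] add [jtmk,pwe,qqb] -> 13 lines: abvc vdz mbvrs cbxa opuws xum xtnxm kmqmq jtmk pwe qqb dck gen
Hunk 2: at line 8 remove [jtmk] add [oohkx] -> 13 lines: abvc vdz mbvrs cbxa opuws xum xtnxm kmqmq oohkx pwe qqb dck gen
Hunk 3: at line 6 remove [kmqmq,oohkx,pwe] add [xmj,loo] -> 12 lines: abvc vdz mbvrs cbxa opuws xum xtnxm xmj loo qqb dck gen
Hunk 4: at line 2 remove [mbvrs] add [wki,enb] -> 13 lines: abvc vdz wki enb cbxa opuws xum xtnxm xmj loo qqb dck gen
Final line 9: xmj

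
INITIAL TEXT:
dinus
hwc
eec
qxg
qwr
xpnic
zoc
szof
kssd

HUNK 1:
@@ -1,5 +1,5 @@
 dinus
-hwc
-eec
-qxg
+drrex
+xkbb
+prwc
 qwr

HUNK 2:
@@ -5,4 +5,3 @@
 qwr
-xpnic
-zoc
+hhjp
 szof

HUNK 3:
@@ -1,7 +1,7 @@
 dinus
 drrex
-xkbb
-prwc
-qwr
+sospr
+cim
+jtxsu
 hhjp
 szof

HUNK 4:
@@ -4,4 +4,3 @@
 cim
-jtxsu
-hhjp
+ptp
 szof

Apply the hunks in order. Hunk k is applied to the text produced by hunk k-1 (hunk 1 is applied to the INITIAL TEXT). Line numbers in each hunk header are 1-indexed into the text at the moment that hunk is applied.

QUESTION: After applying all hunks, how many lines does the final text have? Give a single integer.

Answer: 7

Derivation:
Hunk 1: at line 1 remove [hwc,eec,qxg] add [drrex,xkbb,prwc] -> 9 lines: dinus drrex xkbb prwc qwr xpnic zoc szof kssd
Hunk 2: at line 5 remove [xpnic,zoc] add [hhjp] -> 8 lines: dinus drrex xkbb prwc qwr hhjp szof kssd
Hunk 3: at line 1 remove [xkbb,prwc,qwr] add [sospr,cim,jtxsu] -> 8 lines: dinus drrex sospr cim jtxsu hhjp szof kssd
Hunk 4: at line 4 remove [jtxsu,hhjp] add [ptp] -> 7 lines: dinus drrex sospr cim ptp szof kssd
Final line count: 7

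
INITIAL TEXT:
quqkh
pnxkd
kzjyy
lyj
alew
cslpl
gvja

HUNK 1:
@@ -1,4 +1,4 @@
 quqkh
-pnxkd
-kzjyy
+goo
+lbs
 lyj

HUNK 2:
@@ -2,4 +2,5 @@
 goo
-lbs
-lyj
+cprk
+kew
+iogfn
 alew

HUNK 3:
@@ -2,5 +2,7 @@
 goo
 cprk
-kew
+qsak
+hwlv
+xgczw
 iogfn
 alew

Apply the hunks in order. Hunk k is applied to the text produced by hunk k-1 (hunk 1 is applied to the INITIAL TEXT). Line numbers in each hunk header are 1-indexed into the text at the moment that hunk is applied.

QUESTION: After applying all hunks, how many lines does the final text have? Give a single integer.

Hunk 1: at line 1 remove [pnxkd,kzjyy] add [goo,lbs] -> 7 lines: quqkh goo lbs lyj alew cslpl gvja
Hunk 2: at line 2 remove [lbs,lyj] add [cprk,kew,iogfn] -> 8 lines: quqkh goo cprk kew iogfn alew cslpl gvja
Hunk 3: at line 2 remove [kew] add [qsak,hwlv,xgczw] -> 10 lines: quqkh goo cprk qsak hwlv xgczw iogfn alew cslpl gvja
Final line count: 10

Answer: 10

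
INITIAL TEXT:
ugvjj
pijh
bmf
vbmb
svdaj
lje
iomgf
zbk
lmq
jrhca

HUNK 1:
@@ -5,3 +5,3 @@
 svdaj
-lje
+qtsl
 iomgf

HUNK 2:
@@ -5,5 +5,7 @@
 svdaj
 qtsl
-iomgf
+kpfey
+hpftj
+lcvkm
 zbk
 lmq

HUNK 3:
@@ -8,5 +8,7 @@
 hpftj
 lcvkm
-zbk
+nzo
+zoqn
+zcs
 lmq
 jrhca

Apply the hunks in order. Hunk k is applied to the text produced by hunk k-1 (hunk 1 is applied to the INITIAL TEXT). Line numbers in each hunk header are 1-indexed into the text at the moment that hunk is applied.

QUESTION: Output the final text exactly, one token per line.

Hunk 1: at line 5 remove [lje] add [qtsl] -> 10 lines: ugvjj pijh bmf vbmb svdaj qtsl iomgf zbk lmq jrhca
Hunk 2: at line 5 remove [iomgf] add [kpfey,hpftj,lcvkm] -> 12 lines: ugvjj pijh bmf vbmb svdaj qtsl kpfey hpftj lcvkm zbk lmq jrhca
Hunk 3: at line 8 remove [zbk] add [nzo,zoqn,zcs] -> 14 lines: ugvjj pijh bmf vbmb svdaj qtsl kpfey hpftj lcvkm nzo zoqn zcs lmq jrhca

Answer: ugvjj
pijh
bmf
vbmb
svdaj
qtsl
kpfey
hpftj
lcvkm
nzo
zoqn
zcs
lmq
jrhca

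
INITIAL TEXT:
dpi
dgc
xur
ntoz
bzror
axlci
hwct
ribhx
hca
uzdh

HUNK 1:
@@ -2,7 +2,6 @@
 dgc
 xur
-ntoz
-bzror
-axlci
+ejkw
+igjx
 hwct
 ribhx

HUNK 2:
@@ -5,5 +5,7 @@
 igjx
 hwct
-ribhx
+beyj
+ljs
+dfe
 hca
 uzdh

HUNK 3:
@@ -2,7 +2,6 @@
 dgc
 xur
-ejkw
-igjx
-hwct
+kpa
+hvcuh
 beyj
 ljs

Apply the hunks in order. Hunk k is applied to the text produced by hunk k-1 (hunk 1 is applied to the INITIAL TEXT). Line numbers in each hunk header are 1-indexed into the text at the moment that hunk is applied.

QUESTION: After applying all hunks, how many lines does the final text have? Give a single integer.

Hunk 1: at line 2 remove [ntoz,bzror,axlci] add [ejkw,igjx] -> 9 lines: dpi dgc xur ejkw igjx hwct ribhx hca uzdh
Hunk 2: at line 5 remove [ribhx] add [beyj,ljs,dfe] -> 11 lines: dpi dgc xur ejkw igjx hwct beyj ljs dfe hca uzdh
Hunk 3: at line 2 remove [ejkw,igjx,hwct] add [kpa,hvcuh] -> 10 lines: dpi dgc xur kpa hvcuh beyj ljs dfe hca uzdh
Final line count: 10

Answer: 10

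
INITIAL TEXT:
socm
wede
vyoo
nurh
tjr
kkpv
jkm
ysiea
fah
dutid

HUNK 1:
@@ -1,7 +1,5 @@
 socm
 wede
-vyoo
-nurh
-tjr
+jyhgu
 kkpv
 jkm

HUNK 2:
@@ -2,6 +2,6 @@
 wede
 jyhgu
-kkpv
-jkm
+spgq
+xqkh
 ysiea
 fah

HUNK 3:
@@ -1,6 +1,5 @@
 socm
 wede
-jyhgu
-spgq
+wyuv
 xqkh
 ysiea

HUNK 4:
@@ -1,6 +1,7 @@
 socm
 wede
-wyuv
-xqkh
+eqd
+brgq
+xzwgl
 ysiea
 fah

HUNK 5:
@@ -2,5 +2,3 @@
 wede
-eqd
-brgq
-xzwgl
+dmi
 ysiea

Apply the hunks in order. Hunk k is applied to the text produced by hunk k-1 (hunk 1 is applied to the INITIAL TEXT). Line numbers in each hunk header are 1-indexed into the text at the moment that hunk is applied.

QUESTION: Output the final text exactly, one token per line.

Hunk 1: at line 1 remove [vyoo,nurh,tjr] add [jyhgu] -> 8 lines: socm wede jyhgu kkpv jkm ysiea fah dutid
Hunk 2: at line 2 remove [kkpv,jkm] add [spgq,xqkh] -> 8 lines: socm wede jyhgu spgq xqkh ysiea fah dutid
Hunk 3: at line 1 remove [jyhgu,spgq] add [wyuv] -> 7 lines: socm wede wyuv xqkh ysiea fah dutid
Hunk 4: at line 1 remove [wyuv,xqkh] add [eqd,brgq,xzwgl] -> 8 lines: socm wede eqd brgq xzwgl ysiea fah dutid
Hunk 5: at line 2 remove [eqd,brgq,xzwgl] add [dmi] -> 6 lines: socm wede dmi ysiea fah dutid

Answer: socm
wede
dmi
ysiea
fah
dutid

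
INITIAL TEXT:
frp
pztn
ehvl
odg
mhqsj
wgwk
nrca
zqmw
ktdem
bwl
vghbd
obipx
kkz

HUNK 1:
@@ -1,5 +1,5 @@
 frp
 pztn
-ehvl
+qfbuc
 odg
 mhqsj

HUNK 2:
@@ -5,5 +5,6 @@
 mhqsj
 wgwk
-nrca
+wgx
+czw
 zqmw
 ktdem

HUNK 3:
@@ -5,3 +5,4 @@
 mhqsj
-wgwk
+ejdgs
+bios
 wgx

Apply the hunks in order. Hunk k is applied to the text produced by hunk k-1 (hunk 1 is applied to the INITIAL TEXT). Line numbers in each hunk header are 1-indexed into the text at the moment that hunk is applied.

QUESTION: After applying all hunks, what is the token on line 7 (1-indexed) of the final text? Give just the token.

Hunk 1: at line 1 remove [ehvl] add [qfbuc] -> 13 lines: frp pztn qfbuc odg mhqsj wgwk nrca zqmw ktdem bwl vghbd obipx kkz
Hunk 2: at line 5 remove [nrca] add [wgx,czw] -> 14 lines: frp pztn qfbuc odg mhqsj wgwk wgx czw zqmw ktdem bwl vghbd obipx kkz
Hunk 3: at line 5 remove [wgwk] add [ejdgs,bios] -> 15 lines: frp pztn qfbuc odg mhqsj ejdgs bios wgx czw zqmw ktdem bwl vghbd obipx kkz
Final line 7: bios

Answer: bios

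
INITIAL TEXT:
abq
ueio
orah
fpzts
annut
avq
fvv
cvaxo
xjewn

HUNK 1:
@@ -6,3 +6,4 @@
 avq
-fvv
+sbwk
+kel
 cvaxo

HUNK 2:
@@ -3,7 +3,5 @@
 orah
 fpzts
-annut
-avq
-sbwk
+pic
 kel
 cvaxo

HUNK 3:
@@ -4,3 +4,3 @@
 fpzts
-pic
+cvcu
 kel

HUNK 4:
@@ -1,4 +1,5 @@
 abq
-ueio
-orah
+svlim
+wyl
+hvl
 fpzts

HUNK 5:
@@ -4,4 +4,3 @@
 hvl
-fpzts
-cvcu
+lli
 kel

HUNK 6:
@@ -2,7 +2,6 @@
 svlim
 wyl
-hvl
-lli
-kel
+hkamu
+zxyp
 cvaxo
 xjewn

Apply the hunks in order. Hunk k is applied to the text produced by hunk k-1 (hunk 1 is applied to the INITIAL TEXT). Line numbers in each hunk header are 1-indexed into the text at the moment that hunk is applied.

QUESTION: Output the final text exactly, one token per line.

Hunk 1: at line 6 remove [fvv] add [sbwk,kel] -> 10 lines: abq ueio orah fpzts annut avq sbwk kel cvaxo xjewn
Hunk 2: at line 3 remove [annut,avq,sbwk] add [pic] -> 8 lines: abq ueio orah fpzts pic kel cvaxo xjewn
Hunk 3: at line 4 remove [pic] add [cvcu] -> 8 lines: abq ueio orah fpzts cvcu kel cvaxo xjewn
Hunk 4: at line 1 remove [ueio,orah] add [svlim,wyl,hvl] -> 9 lines: abq svlim wyl hvl fpzts cvcu kel cvaxo xjewn
Hunk 5: at line 4 remove [fpzts,cvcu] add [lli] -> 8 lines: abq svlim wyl hvl lli kel cvaxo xjewn
Hunk 6: at line 2 remove [hvl,lli,kel] add [hkamu,zxyp] -> 7 lines: abq svlim wyl hkamu zxyp cvaxo xjewn

Answer: abq
svlim
wyl
hkamu
zxyp
cvaxo
xjewn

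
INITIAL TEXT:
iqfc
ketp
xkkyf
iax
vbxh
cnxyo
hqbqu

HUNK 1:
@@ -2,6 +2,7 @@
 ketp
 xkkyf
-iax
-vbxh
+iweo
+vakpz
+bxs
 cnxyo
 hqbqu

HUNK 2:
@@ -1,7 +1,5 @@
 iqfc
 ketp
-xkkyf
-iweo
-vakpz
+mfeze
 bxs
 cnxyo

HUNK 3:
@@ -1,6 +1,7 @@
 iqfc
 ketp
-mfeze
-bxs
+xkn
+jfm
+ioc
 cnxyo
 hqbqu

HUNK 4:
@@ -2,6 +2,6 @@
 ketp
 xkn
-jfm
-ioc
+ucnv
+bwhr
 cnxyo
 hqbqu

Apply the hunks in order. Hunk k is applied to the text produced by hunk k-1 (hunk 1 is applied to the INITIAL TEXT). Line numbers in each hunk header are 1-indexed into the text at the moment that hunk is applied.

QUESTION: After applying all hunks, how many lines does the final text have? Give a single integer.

Hunk 1: at line 2 remove [iax,vbxh] add [iweo,vakpz,bxs] -> 8 lines: iqfc ketp xkkyf iweo vakpz bxs cnxyo hqbqu
Hunk 2: at line 1 remove [xkkyf,iweo,vakpz] add [mfeze] -> 6 lines: iqfc ketp mfeze bxs cnxyo hqbqu
Hunk 3: at line 1 remove [mfeze,bxs] add [xkn,jfm,ioc] -> 7 lines: iqfc ketp xkn jfm ioc cnxyo hqbqu
Hunk 4: at line 2 remove [jfm,ioc] add [ucnv,bwhr] -> 7 lines: iqfc ketp xkn ucnv bwhr cnxyo hqbqu
Final line count: 7

Answer: 7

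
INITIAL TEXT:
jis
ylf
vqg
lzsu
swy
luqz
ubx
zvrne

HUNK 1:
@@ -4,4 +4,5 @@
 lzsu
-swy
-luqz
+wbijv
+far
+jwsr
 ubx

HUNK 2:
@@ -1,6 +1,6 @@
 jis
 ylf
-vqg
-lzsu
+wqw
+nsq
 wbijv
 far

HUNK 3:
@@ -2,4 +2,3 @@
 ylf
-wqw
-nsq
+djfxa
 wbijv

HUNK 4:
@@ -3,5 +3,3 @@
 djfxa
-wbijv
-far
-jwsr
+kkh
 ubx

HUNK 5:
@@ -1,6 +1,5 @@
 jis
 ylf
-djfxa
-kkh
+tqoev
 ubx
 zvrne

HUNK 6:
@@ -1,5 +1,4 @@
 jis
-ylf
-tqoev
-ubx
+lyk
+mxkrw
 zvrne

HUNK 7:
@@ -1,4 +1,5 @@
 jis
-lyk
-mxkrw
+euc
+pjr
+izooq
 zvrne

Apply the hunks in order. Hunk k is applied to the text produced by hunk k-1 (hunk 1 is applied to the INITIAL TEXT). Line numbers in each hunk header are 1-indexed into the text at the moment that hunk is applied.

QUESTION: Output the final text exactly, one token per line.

Hunk 1: at line 4 remove [swy,luqz] add [wbijv,far,jwsr] -> 9 lines: jis ylf vqg lzsu wbijv far jwsr ubx zvrne
Hunk 2: at line 1 remove [vqg,lzsu] add [wqw,nsq] -> 9 lines: jis ylf wqw nsq wbijv far jwsr ubx zvrne
Hunk 3: at line 2 remove [wqw,nsq] add [djfxa] -> 8 lines: jis ylf djfxa wbijv far jwsr ubx zvrne
Hunk 4: at line 3 remove [wbijv,far,jwsr] add [kkh] -> 6 lines: jis ylf djfxa kkh ubx zvrne
Hunk 5: at line 1 remove [djfxa,kkh] add [tqoev] -> 5 lines: jis ylf tqoev ubx zvrne
Hunk 6: at line 1 remove [ylf,tqoev,ubx] add [lyk,mxkrw] -> 4 lines: jis lyk mxkrw zvrne
Hunk 7: at line 1 remove [lyk,mxkrw] add [euc,pjr,izooq] -> 5 lines: jis euc pjr izooq zvrne

Answer: jis
euc
pjr
izooq
zvrne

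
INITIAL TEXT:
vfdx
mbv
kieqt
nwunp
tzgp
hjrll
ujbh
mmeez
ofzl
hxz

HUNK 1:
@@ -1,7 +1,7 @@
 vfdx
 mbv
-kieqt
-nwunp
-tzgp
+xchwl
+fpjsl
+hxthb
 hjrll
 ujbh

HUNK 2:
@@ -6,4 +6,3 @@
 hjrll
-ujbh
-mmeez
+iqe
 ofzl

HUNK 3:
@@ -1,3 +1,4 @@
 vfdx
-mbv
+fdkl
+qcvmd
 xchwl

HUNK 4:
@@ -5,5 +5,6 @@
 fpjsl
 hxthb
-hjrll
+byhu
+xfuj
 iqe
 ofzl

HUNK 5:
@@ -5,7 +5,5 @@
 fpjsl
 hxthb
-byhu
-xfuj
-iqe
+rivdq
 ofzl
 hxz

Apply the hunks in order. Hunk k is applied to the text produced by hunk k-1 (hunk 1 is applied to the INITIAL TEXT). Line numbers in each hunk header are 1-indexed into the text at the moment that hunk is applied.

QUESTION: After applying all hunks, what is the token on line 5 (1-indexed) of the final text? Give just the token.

Answer: fpjsl

Derivation:
Hunk 1: at line 1 remove [kieqt,nwunp,tzgp] add [xchwl,fpjsl,hxthb] -> 10 lines: vfdx mbv xchwl fpjsl hxthb hjrll ujbh mmeez ofzl hxz
Hunk 2: at line 6 remove [ujbh,mmeez] add [iqe] -> 9 lines: vfdx mbv xchwl fpjsl hxthb hjrll iqe ofzl hxz
Hunk 3: at line 1 remove [mbv] add [fdkl,qcvmd] -> 10 lines: vfdx fdkl qcvmd xchwl fpjsl hxthb hjrll iqe ofzl hxz
Hunk 4: at line 5 remove [hjrll] add [byhu,xfuj] -> 11 lines: vfdx fdkl qcvmd xchwl fpjsl hxthb byhu xfuj iqe ofzl hxz
Hunk 5: at line 5 remove [byhu,xfuj,iqe] add [rivdq] -> 9 lines: vfdx fdkl qcvmd xchwl fpjsl hxthb rivdq ofzl hxz
Final line 5: fpjsl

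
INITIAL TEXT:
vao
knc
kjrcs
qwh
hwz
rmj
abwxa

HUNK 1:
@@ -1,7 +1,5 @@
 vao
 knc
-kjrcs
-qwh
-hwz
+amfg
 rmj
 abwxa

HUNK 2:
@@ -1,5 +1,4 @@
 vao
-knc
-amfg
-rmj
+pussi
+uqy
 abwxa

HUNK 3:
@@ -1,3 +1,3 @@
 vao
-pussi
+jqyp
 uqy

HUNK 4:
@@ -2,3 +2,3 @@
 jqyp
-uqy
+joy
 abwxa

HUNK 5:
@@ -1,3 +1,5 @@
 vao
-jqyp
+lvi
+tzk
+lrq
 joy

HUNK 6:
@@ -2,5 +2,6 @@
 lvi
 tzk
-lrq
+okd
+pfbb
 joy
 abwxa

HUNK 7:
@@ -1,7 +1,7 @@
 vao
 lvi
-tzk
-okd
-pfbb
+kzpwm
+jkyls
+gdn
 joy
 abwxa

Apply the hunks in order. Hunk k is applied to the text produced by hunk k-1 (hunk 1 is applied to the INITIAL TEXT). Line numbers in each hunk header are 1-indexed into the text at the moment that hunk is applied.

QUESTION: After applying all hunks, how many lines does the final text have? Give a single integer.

Answer: 7

Derivation:
Hunk 1: at line 1 remove [kjrcs,qwh,hwz] add [amfg] -> 5 lines: vao knc amfg rmj abwxa
Hunk 2: at line 1 remove [knc,amfg,rmj] add [pussi,uqy] -> 4 lines: vao pussi uqy abwxa
Hunk 3: at line 1 remove [pussi] add [jqyp] -> 4 lines: vao jqyp uqy abwxa
Hunk 4: at line 2 remove [uqy] add [joy] -> 4 lines: vao jqyp joy abwxa
Hunk 5: at line 1 remove [jqyp] add [lvi,tzk,lrq] -> 6 lines: vao lvi tzk lrq joy abwxa
Hunk 6: at line 2 remove [lrq] add [okd,pfbb] -> 7 lines: vao lvi tzk okd pfbb joy abwxa
Hunk 7: at line 1 remove [tzk,okd,pfbb] add [kzpwm,jkyls,gdn] -> 7 lines: vao lvi kzpwm jkyls gdn joy abwxa
Final line count: 7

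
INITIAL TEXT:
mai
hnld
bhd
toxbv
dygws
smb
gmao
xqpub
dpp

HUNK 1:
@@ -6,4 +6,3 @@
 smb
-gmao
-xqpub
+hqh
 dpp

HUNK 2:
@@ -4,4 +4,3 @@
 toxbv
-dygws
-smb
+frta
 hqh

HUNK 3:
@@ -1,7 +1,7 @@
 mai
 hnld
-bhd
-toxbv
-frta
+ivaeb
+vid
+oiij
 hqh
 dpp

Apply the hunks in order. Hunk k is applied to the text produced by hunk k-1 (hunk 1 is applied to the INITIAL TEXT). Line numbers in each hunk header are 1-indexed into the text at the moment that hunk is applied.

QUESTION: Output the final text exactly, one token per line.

Answer: mai
hnld
ivaeb
vid
oiij
hqh
dpp

Derivation:
Hunk 1: at line 6 remove [gmao,xqpub] add [hqh] -> 8 lines: mai hnld bhd toxbv dygws smb hqh dpp
Hunk 2: at line 4 remove [dygws,smb] add [frta] -> 7 lines: mai hnld bhd toxbv frta hqh dpp
Hunk 3: at line 1 remove [bhd,toxbv,frta] add [ivaeb,vid,oiij] -> 7 lines: mai hnld ivaeb vid oiij hqh dpp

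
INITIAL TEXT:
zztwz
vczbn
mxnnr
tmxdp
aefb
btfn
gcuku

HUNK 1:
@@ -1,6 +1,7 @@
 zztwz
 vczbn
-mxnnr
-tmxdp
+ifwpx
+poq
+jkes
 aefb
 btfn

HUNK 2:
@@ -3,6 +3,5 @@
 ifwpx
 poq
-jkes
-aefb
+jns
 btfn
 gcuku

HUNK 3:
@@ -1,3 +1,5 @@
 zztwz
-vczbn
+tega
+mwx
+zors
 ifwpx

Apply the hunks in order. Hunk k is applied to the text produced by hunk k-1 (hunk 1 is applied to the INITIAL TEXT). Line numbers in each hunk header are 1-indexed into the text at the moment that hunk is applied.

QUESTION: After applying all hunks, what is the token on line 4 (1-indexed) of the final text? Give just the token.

Answer: zors

Derivation:
Hunk 1: at line 1 remove [mxnnr,tmxdp] add [ifwpx,poq,jkes] -> 8 lines: zztwz vczbn ifwpx poq jkes aefb btfn gcuku
Hunk 2: at line 3 remove [jkes,aefb] add [jns] -> 7 lines: zztwz vczbn ifwpx poq jns btfn gcuku
Hunk 3: at line 1 remove [vczbn] add [tega,mwx,zors] -> 9 lines: zztwz tega mwx zors ifwpx poq jns btfn gcuku
Final line 4: zors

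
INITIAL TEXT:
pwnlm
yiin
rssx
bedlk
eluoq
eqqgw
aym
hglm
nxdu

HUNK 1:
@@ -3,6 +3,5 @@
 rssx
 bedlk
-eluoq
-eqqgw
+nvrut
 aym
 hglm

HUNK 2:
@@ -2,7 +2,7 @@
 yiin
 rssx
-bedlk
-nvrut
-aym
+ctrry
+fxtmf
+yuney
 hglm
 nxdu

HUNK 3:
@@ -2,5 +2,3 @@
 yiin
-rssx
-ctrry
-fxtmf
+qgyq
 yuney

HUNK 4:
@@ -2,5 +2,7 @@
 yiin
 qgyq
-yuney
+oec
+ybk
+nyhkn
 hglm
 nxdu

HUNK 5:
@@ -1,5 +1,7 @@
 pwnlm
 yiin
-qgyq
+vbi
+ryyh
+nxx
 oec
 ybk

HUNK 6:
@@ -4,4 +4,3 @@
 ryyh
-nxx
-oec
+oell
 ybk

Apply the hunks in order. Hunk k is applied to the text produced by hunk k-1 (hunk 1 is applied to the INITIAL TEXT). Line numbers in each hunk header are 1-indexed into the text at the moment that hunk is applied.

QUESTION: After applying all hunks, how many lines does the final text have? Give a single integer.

Hunk 1: at line 3 remove [eluoq,eqqgw] add [nvrut] -> 8 lines: pwnlm yiin rssx bedlk nvrut aym hglm nxdu
Hunk 2: at line 2 remove [bedlk,nvrut,aym] add [ctrry,fxtmf,yuney] -> 8 lines: pwnlm yiin rssx ctrry fxtmf yuney hglm nxdu
Hunk 3: at line 2 remove [rssx,ctrry,fxtmf] add [qgyq] -> 6 lines: pwnlm yiin qgyq yuney hglm nxdu
Hunk 4: at line 2 remove [yuney] add [oec,ybk,nyhkn] -> 8 lines: pwnlm yiin qgyq oec ybk nyhkn hglm nxdu
Hunk 5: at line 1 remove [qgyq] add [vbi,ryyh,nxx] -> 10 lines: pwnlm yiin vbi ryyh nxx oec ybk nyhkn hglm nxdu
Hunk 6: at line 4 remove [nxx,oec] add [oell] -> 9 lines: pwnlm yiin vbi ryyh oell ybk nyhkn hglm nxdu
Final line count: 9

Answer: 9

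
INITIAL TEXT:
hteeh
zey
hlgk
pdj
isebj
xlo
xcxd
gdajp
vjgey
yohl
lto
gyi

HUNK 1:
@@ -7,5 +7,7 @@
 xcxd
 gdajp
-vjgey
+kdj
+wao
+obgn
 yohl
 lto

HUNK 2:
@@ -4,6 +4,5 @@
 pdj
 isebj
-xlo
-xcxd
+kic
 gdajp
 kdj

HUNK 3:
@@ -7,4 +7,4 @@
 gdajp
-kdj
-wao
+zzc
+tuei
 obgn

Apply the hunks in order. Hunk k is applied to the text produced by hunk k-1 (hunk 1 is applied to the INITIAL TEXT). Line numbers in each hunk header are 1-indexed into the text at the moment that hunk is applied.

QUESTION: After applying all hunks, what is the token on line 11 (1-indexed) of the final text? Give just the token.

Answer: yohl

Derivation:
Hunk 1: at line 7 remove [vjgey] add [kdj,wao,obgn] -> 14 lines: hteeh zey hlgk pdj isebj xlo xcxd gdajp kdj wao obgn yohl lto gyi
Hunk 2: at line 4 remove [xlo,xcxd] add [kic] -> 13 lines: hteeh zey hlgk pdj isebj kic gdajp kdj wao obgn yohl lto gyi
Hunk 3: at line 7 remove [kdj,wao] add [zzc,tuei] -> 13 lines: hteeh zey hlgk pdj isebj kic gdajp zzc tuei obgn yohl lto gyi
Final line 11: yohl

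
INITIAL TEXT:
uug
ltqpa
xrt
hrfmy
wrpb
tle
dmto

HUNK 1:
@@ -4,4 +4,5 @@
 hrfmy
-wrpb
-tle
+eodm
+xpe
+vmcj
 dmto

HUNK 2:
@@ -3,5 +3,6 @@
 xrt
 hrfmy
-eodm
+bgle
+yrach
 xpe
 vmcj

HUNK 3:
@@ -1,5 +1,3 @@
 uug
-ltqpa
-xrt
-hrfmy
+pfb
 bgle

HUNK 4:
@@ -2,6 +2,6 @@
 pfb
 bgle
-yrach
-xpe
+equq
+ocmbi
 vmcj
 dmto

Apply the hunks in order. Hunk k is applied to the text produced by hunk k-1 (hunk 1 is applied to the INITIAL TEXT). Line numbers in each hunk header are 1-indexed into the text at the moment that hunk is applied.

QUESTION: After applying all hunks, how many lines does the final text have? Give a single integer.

Hunk 1: at line 4 remove [wrpb,tle] add [eodm,xpe,vmcj] -> 8 lines: uug ltqpa xrt hrfmy eodm xpe vmcj dmto
Hunk 2: at line 3 remove [eodm] add [bgle,yrach] -> 9 lines: uug ltqpa xrt hrfmy bgle yrach xpe vmcj dmto
Hunk 3: at line 1 remove [ltqpa,xrt,hrfmy] add [pfb] -> 7 lines: uug pfb bgle yrach xpe vmcj dmto
Hunk 4: at line 2 remove [yrach,xpe] add [equq,ocmbi] -> 7 lines: uug pfb bgle equq ocmbi vmcj dmto
Final line count: 7

Answer: 7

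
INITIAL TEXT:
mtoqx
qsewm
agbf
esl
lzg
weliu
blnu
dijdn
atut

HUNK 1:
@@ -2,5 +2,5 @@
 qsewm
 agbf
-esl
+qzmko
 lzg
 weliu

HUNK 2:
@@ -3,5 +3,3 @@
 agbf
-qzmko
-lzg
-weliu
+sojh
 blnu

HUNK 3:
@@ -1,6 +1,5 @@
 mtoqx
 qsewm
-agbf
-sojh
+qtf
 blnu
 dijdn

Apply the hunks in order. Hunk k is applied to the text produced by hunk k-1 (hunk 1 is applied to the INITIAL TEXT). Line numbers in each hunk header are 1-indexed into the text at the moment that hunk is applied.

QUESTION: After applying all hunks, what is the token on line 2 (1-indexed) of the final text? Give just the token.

Answer: qsewm

Derivation:
Hunk 1: at line 2 remove [esl] add [qzmko] -> 9 lines: mtoqx qsewm agbf qzmko lzg weliu blnu dijdn atut
Hunk 2: at line 3 remove [qzmko,lzg,weliu] add [sojh] -> 7 lines: mtoqx qsewm agbf sojh blnu dijdn atut
Hunk 3: at line 1 remove [agbf,sojh] add [qtf] -> 6 lines: mtoqx qsewm qtf blnu dijdn atut
Final line 2: qsewm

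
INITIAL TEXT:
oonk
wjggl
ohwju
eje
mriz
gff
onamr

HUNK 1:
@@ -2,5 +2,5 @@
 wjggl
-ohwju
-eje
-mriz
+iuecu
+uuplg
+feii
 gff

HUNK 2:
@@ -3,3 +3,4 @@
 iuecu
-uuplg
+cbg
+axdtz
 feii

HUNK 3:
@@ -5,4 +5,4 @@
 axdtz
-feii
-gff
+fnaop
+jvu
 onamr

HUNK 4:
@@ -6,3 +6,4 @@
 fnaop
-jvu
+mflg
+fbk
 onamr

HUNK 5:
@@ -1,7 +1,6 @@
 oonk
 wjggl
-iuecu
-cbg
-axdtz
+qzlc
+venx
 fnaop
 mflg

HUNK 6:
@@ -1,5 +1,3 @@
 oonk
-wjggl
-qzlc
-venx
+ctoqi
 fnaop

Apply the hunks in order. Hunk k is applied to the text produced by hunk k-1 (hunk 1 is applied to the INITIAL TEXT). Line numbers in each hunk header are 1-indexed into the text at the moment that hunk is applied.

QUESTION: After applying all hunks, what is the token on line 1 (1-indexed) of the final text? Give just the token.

Answer: oonk

Derivation:
Hunk 1: at line 2 remove [ohwju,eje,mriz] add [iuecu,uuplg,feii] -> 7 lines: oonk wjggl iuecu uuplg feii gff onamr
Hunk 2: at line 3 remove [uuplg] add [cbg,axdtz] -> 8 lines: oonk wjggl iuecu cbg axdtz feii gff onamr
Hunk 3: at line 5 remove [feii,gff] add [fnaop,jvu] -> 8 lines: oonk wjggl iuecu cbg axdtz fnaop jvu onamr
Hunk 4: at line 6 remove [jvu] add [mflg,fbk] -> 9 lines: oonk wjggl iuecu cbg axdtz fnaop mflg fbk onamr
Hunk 5: at line 1 remove [iuecu,cbg,axdtz] add [qzlc,venx] -> 8 lines: oonk wjggl qzlc venx fnaop mflg fbk onamr
Hunk 6: at line 1 remove [wjggl,qzlc,venx] add [ctoqi] -> 6 lines: oonk ctoqi fnaop mflg fbk onamr
Final line 1: oonk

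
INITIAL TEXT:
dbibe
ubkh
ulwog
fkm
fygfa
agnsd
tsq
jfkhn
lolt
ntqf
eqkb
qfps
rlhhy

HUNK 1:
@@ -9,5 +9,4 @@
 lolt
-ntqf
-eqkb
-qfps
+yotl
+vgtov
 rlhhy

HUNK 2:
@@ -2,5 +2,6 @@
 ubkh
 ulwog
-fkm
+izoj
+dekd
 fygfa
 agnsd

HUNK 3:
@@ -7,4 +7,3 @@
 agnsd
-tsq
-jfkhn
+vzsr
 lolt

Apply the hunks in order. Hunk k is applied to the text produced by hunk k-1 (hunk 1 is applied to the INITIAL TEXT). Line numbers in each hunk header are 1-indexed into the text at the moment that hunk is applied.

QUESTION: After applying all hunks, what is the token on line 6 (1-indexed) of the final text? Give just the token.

Answer: fygfa

Derivation:
Hunk 1: at line 9 remove [ntqf,eqkb,qfps] add [yotl,vgtov] -> 12 lines: dbibe ubkh ulwog fkm fygfa agnsd tsq jfkhn lolt yotl vgtov rlhhy
Hunk 2: at line 2 remove [fkm] add [izoj,dekd] -> 13 lines: dbibe ubkh ulwog izoj dekd fygfa agnsd tsq jfkhn lolt yotl vgtov rlhhy
Hunk 3: at line 7 remove [tsq,jfkhn] add [vzsr] -> 12 lines: dbibe ubkh ulwog izoj dekd fygfa agnsd vzsr lolt yotl vgtov rlhhy
Final line 6: fygfa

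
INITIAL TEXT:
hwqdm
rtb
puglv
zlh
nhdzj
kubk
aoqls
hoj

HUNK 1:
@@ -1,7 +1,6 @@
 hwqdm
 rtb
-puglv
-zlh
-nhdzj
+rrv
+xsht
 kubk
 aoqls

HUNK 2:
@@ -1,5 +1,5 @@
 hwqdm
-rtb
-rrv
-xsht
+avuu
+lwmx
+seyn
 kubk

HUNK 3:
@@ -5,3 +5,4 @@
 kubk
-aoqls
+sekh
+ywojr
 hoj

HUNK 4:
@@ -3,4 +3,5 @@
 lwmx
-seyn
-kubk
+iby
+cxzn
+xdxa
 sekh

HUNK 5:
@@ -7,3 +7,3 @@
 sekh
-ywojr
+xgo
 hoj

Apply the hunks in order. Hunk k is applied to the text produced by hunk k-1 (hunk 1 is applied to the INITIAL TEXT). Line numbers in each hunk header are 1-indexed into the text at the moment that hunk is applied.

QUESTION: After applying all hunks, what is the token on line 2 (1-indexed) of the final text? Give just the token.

Answer: avuu

Derivation:
Hunk 1: at line 1 remove [puglv,zlh,nhdzj] add [rrv,xsht] -> 7 lines: hwqdm rtb rrv xsht kubk aoqls hoj
Hunk 2: at line 1 remove [rtb,rrv,xsht] add [avuu,lwmx,seyn] -> 7 lines: hwqdm avuu lwmx seyn kubk aoqls hoj
Hunk 3: at line 5 remove [aoqls] add [sekh,ywojr] -> 8 lines: hwqdm avuu lwmx seyn kubk sekh ywojr hoj
Hunk 4: at line 3 remove [seyn,kubk] add [iby,cxzn,xdxa] -> 9 lines: hwqdm avuu lwmx iby cxzn xdxa sekh ywojr hoj
Hunk 5: at line 7 remove [ywojr] add [xgo] -> 9 lines: hwqdm avuu lwmx iby cxzn xdxa sekh xgo hoj
Final line 2: avuu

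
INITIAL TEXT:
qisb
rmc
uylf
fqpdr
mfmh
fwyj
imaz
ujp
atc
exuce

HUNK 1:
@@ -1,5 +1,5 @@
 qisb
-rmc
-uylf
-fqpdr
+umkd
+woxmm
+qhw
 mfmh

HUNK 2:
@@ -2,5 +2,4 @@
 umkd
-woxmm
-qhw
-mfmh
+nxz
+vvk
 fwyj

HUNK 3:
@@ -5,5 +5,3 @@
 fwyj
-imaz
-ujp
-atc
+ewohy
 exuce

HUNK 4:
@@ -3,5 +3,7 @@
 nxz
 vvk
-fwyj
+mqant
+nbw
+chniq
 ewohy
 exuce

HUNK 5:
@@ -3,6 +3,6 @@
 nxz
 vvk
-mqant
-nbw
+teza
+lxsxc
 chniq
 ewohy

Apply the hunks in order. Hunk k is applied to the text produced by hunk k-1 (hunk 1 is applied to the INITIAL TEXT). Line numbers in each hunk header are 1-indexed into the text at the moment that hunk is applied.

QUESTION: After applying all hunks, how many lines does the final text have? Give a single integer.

Answer: 9

Derivation:
Hunk 1: at line 1 remove [rmc,uylf,fqpdr] add [umkd,woxmm,qhw] -> 10 lines: qisb umkd woxmm qhw mfmh fwyj imaz ujp atc exuce
Hunk 2: at line 2 remove [woxmm,qhw,mfmh] add [nxz,vvk] -> 9 lines: qisb umkd nxz vvk fwyj imaz ujp atc exuce
Hunk 3: at line 5 remove [imaz,ujp,atc] add [ewohy] -> 7 lines: qisb umkd nxz vvk fwyj ewohy exuce
Hunk 4: at line 3 remove [fwyj] add [mqant,nbw,chniq] -> 9 lines: qisb umkd nxz vvk mqant nbw chniq ewohy exuce
Hunk 5: at line 3 remove [mqant,nbw] add [teza,lxsxc] -> 9 lines: qisb umkd nxz vvk teza lxsxc chniq ewohy exuce
Final line count: 9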